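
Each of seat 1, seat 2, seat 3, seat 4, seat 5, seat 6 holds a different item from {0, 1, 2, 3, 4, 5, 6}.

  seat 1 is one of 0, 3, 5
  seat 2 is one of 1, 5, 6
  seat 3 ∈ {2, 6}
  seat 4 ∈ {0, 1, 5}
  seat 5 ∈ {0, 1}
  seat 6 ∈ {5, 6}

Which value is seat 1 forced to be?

The 6 variables together cover exactly {0, 1, 2, 3, 5, 6} — 6 values for 6 variables — and 2 appears only in seat 3's list, so seat 3 = 2.
Among the 5 still-open variables, 3 fits only seat 1 (and all 5 values in {0, 1, 3, 5, 6} must be used), so seat 1 = 3.

3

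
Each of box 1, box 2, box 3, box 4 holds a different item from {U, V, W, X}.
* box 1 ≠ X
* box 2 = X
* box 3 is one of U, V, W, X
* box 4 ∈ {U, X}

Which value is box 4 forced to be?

box 2's domain is down to {X}, so box 2 = X. So box 3, box 4 can't be X.
So box 4 = U.

U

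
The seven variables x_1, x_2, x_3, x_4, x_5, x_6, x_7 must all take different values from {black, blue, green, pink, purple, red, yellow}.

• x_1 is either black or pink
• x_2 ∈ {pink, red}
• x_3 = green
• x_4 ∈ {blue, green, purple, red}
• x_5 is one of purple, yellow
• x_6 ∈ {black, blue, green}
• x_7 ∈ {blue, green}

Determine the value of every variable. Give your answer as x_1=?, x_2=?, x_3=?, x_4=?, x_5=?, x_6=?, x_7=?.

x_3 has just one choice, so x_3 = green. Strike green from x_4, x_6, x_7.
x_7 has just one choice, so x_7 = blue. Strike blue from x_4, x_6.
That leaves x_6 = black. So x_1 can't be black.
x_1 has just one choice, so x_1 = pink. Eliminate pink elsewhere: x_2.
That leaves x_2 = red. Eliminate red elsewhere: x_4.
x_4 must be purple (only option left). Strike purple from x_5.
x_5 has just one choice, so x_5 = yellow.

x_1=pink, x_2=red, x_3=green, x_4=purple, x_5=yellow, x_6=black, x_7=blue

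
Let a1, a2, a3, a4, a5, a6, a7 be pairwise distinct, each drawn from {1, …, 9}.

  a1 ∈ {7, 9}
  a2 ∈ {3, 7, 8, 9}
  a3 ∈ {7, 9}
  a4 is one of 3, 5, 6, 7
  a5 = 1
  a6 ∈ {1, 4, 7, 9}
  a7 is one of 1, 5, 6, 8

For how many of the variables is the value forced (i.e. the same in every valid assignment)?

2

a5 must be 1 (only option left). Strike 1 from a6, a7.
a1 and a3 share exactly the 2 values {7, 9}; by pigeonhole those values go to them, so strike 7, 9 from a2, a4, a6.
a6 must be 4 (only option left).
Determined: a5=1, a6=4. The other variables each still have more than one consistent value. That makes 2.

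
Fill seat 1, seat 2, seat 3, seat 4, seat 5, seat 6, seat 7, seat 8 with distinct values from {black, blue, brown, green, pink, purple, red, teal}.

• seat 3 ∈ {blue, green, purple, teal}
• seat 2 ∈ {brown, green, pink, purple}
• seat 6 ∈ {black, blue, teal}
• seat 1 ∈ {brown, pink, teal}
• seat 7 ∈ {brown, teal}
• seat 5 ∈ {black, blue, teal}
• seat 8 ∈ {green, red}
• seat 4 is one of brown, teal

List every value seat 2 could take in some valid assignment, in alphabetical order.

green, purple

The 8 variables together cover exactly {black, blue, brown, green, pink, purple, red, teal} — 8 values for 8 variables — and red appears only in seat 8's list, so seat 8 = red.
seat 4 and seat 7 share exactly the 2 values {brown, teal}; by pigeonhole those values go to them, so strike brown, teal from seat 1, seat 2, seat 3, seat 5, seat 6.
seat 1 has just one choice, so seat 1 = pink. Strike pink from seat 2.
The 2 variables seat 5 and seat 6 are confined to {black, blue}, which locks those values in; drop them from seat 3.
No further eliminations apply; seat 2 can still be any of green, purple.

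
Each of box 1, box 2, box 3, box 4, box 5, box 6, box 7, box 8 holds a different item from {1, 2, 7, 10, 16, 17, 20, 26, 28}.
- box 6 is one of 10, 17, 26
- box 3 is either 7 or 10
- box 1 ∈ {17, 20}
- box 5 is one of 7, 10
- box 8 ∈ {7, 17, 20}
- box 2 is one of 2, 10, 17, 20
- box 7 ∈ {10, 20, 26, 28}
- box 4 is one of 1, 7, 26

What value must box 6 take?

Among the 8 variables, 1 fits only box 4 (and all 8 values in {1, 2, 7, 10, 17, 20, 26, 28} must be used), so box 4 = 1.
The 7 still-open variables draw from only 7 values {2, 7, 10, 17, 20, 26, 28}, so each is used; only box 2 can be 2, hence box 2 = 2.
The 6 still-open variables draw from only 6 values {7, 10, 17, 20, 26, 28}, so each is used; only box 7 can be 28, hence box 7 = 28.
The 5 still-open variables together cover exactly {7, 10, 17, 20, 26} — 5 values for 5 variables — and 26 appears only in box 6's list, so box 6 = 26.

26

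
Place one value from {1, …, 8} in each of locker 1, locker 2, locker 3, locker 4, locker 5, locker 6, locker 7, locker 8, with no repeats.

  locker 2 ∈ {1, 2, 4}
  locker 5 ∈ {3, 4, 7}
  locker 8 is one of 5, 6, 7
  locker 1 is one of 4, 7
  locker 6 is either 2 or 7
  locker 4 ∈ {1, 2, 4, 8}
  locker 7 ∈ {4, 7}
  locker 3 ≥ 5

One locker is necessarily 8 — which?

locker 4

The 8 variables together cover exactly {1, 2, 3, 4, 5, 6, 7, 8} — 8 values for 8 variables — and 3 appears only in locker 5's list, so locker 5 = 3.
locker 1 and locker 7 between them cover only {4, 7} — a naked pair. Remove those values from locker 2, locker 3, locker 4, locker 6, locker 8.
locker 6 must be 2 (only option left). Remove 2 from locker 2, locker 4.
locker 2 must be 1 (only option left). So locker 4 can't be 1.
So 8 goes to locker 4.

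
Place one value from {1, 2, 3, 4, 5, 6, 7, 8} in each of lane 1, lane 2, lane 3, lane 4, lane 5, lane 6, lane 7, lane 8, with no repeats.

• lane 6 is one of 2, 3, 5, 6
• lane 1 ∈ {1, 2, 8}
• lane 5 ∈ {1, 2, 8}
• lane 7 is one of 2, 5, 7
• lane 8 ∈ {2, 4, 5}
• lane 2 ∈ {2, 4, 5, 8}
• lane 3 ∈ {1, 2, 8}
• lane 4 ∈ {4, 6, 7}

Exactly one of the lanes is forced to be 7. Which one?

The 8 variables draw from only 8 values {1, 2, 3, 4, 5, 6, 7, 8}, so each is used; only lane 6 can be 3, hence lane 6 = 3.
The 7 still-open variables together cover exactly {1, 2, 4, 5, 6, 7, 8} — 7 values for 7 variables — and 6 appears only in lane 4's list, so lane 4 = 6.
The 6 still-open variables together cover exactly {1, 2, 4, 5, 7, 8} — 6 values for 6 variables — and 7 appears only in lane 7's list, so lane 7 = 7.

lane 7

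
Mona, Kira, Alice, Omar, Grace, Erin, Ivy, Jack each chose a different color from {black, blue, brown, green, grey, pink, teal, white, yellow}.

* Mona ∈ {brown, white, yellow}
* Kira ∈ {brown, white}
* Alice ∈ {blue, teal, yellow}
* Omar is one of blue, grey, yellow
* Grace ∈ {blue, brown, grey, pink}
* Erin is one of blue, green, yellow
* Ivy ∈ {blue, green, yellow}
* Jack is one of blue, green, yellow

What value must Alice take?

The 8 variables draw from only 8 values {blue, brown, green, grey, pink, teal, white, yellow}, so each is used; only Grace can be pink, hence Grace = pink.
The 7 still-open variables together cover exactly {blue, brown, green, grey, teal, white, yellow} — 7 values for 7 variables — and grey appears only in Omar's list, so Omar = grey.
The 6 still-open variables draw from only 6 values {blue, brown, green, teal, white, yellow}, so each is used; only Alice can be teal, hence Alice = teal.

teal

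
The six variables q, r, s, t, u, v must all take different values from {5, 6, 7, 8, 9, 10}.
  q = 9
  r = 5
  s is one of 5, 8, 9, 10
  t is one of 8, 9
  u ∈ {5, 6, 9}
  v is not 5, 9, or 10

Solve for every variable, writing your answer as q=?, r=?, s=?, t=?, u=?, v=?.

q=9, r=5, s=10, t=8, u=6, v=7

q has just one choice, so q = 9. Eliminate 9 elsewhere: s, t, u.
r must be 5 (only option left). Remove 5 from s, u.
t has just one choice, so t = 8. So s, v can't be 8.
u has just one choice, so u = 6. Remove 6 from v.
v's domain is down to {7}, so v = 7.
That leaves s = 10.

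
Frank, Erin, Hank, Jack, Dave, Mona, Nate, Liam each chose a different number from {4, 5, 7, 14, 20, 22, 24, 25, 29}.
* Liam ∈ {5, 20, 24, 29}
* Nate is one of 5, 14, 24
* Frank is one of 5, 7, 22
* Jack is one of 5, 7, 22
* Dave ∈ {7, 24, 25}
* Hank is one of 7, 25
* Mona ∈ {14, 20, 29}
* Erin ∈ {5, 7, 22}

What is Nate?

Frank, Erin, Jack share exactly the 3 values {5, 7, 22}; by pigeonhole those values go to them, so strike 5, 7, 22 from Hank, Dave, Nate, Liam.
Hank's domain is down to {25}, so Hank = 25. Strike 25 from Dave.
Dave must be 24 (only option left). Remove 24 from Nate, Liam.
So Nate = 14.

14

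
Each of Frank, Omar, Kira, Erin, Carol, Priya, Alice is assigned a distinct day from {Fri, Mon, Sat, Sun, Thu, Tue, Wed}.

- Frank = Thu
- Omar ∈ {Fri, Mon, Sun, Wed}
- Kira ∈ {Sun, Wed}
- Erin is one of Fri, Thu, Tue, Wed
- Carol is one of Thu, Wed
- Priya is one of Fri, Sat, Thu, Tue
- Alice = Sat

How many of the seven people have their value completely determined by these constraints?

5

Frank must be Thu (only option left). Remove Thu from Erin, Carol, Priya.
Carol's domain is down to {Wed}, so Carol = Wed. So Omar, Kira, Erin can't be Wed.
That leaves Alice = Sat. So Priya can't be Sat.
Kira has just one choice, so Kira = Sun. So Omar can't be Sun.
The 3 still-open variables draw from only 3 values {Fri, Mon, Tue}, so each is used; only Omar can be Mon, hence Omar = Mon.
Determined: Frank=Thu, Omar=Mon, Kira=Sun, Carol=Wed, Alice=Sat. The other people each still have more than one consistent value. That makes 5.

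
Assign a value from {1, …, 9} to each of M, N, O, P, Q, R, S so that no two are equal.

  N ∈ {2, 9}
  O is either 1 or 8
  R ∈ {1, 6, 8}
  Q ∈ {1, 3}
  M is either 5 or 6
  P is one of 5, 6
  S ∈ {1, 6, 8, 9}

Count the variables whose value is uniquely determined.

Among the 7 variables, 2 fits only N (and all 7 values in {1, 2, 3, 5, 6, 8, 9} must be used), so N = 2.
The 6 still-open variables together cover exactly {1, 3, 5, 6, 8, 9} — 6 values for 6 variables — and 3 appears only in Q's list, so Q = 3.
The 5 still-open variables together cover exactly {1, 5, 6, 8, 9} — 5 values for 5 variables — and 9 appears only in S's list, so S = 9.
M and P share exactly the 2 values {5, 6}; by pigeonhole those values go to them, so strike 5, 6 from R.
Determined: N=2, Q=3, S=9. The other variables each still have more than one consistent value. That makes 3.

3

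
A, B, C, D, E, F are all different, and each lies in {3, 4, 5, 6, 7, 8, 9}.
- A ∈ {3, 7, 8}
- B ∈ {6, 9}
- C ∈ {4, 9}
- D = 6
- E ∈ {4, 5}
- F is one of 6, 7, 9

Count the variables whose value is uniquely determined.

D's domain is down to {6}, so D = 6. So B, F can't be 6.
B has just one choice, so B = 9. Strike 9 from C, F.
C's domain is down to {4}, so C = 4. Eliminate 4 elsewhere: E.
That leaves E = 5.
That leaves F = 7. Strike 7 from A.
Determined: B=9, C=4, D=6, E=5, F=7. The other variables each still have more than one consistent value. That makes 5.

5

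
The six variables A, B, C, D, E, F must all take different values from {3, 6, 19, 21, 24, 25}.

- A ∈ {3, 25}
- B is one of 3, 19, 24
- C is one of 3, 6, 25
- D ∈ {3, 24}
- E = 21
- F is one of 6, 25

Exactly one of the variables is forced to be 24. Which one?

E has just one choice, so E = 21.
The 5 still-open variables draw from only 5 values {3, 6, 19, 24, 25}, so each is used; only B can be 19, hence B = 19.
The 4 still-open variables draw from only 4 values {3, 6, 24, 25}, so each is used; only D can be 24, hence D = 24.

D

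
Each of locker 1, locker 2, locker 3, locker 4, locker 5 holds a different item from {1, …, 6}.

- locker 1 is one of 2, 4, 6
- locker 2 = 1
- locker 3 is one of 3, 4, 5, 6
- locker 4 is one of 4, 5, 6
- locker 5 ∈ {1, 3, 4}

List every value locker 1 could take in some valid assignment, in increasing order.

2, 4, 6

locker 2 has just one choice, so locker 2 = 1. Eliminate 1 elsewhere: locker 5.
No further eliminations apply; locker 1 can still be any of 2, 4, 6.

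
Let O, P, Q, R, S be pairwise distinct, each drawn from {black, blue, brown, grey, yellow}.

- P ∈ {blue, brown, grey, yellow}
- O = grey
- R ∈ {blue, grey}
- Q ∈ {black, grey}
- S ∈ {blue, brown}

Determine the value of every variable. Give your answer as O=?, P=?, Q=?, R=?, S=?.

O=grey, P=yellow, Q=black, R=blue, S=brown

O has just one choice, so O = grey. So P, Q, R can't be grey.
Q has just one choice, so Q = black.
R must be blue (only option left). So P, S can't be blue.
That leaves S = brown. So P can't be brown.
P has just one choice, so P = yellow.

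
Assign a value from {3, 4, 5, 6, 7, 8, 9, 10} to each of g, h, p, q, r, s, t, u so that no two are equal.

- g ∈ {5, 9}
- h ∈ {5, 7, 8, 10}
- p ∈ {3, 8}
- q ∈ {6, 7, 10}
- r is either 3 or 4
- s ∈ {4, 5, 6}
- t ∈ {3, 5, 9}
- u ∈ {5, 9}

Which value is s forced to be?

6

The 2 variables g and u are confined to {5, 9}, which locks those values in; drop them from h, s, t.
t has just one choice, so t = 3. So p, r can't be 3.
p's domain is down to {8}, so p = 8. Remove 8 from h.
r's domain is down to {4}, so r = 4. So s can't be 4.
So s = 6.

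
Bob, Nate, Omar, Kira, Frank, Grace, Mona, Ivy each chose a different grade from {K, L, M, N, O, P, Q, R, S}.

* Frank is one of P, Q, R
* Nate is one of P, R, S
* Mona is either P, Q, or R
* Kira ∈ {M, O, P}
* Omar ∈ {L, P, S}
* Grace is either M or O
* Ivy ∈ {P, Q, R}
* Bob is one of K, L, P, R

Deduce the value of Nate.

The 8 variables draw from only 8 values {K, L, M, O, P, Q, R, S}, so each is used; only Bob can be K, hence Bob = K.
The 7 still-open variables together cover exactly {L, M, O, P, Q, R, S} — 7 values for 7 variables — and L appears only in Omar's list, so Omar = L.
The 6 still-open variables together cover exactly {M, O, P, Q, R, S} — 6 values for 6 variables — and S appears only in Nate's list, so Nate = S.

S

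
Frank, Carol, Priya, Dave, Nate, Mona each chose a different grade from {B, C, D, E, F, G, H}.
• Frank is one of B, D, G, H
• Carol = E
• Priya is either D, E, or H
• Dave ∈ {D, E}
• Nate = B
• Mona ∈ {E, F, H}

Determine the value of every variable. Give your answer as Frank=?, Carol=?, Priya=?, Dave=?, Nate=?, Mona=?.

Frank=G, Carol=E, Priya=H, Dave=D, Nate=B, Mona=F

Carol must be E (only option left). So Priya, Dave, Mona can't be E.
Dave's domain is down to {D}, so Dave = D. Eliminate D elsewhere: Frank, Priya.
Nate must be B (only option left). So Frank can't be B.
That leaves Priya = H. Eliminate H elsewhere: Frank, Mona.
That leaves Mona = F.
That leaves Frank = G.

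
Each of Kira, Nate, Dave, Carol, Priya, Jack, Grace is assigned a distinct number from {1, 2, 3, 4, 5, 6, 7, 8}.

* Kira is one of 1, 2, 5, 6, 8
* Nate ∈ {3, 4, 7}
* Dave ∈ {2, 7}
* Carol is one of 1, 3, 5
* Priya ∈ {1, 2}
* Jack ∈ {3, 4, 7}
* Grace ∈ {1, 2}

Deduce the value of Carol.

Priya and Grace share exactly the 2 values {1, 2}; by pigeonhole those values go to them, so strike 1, 2 from Kira, Dave, Carol.
Dave's domain is down to {7}, so Dave = 7. Eliminate 7 elsewhere: Nate, Jack.
The 2 variables Nate and Jack are confined to {3, 4}, which locks those values in; drop them from Carol.
So Carol = 5.

5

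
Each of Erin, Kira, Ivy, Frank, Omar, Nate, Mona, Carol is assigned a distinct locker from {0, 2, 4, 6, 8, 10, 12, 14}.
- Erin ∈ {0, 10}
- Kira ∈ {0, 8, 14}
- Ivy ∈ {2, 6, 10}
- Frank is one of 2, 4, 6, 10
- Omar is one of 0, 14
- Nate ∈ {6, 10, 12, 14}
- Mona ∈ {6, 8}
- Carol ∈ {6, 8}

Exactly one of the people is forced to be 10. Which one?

The 8 variables together cover exactly {0, 2, 4, 6, 8, 10, 12, 14} — 8 values for 8 variables — and 4 appears only in Frank's list, so Frank = 4.
The 7 still-open variables draw from only 7 values {0, 2, 6, 8, 10, 12, 14}, so each is used; only Ivy can be 2, hence Ivy = 2.
The 6 still-open variables draw from only 6 values {0, 6, 8, 10, 12, 14}, so each is used; only Nate can be 12, hence Nate = 12.
The 5 still-open variables draw from only 5 values {0, 6, 8, 10, 14}, so each is used; only Erin can be 10, hence Erin = 10.

Erin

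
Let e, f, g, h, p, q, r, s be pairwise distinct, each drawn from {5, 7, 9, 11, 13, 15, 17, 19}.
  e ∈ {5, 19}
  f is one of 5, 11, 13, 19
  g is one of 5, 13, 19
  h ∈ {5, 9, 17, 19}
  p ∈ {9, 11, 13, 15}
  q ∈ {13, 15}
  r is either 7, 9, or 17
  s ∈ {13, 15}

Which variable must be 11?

f

Among the 8 variables, 7 fits only r (and all 8 values in {5, 7, 9, 11, 13, 15, 17, 19} must be used), so r = 7.
The 7 still-open variables together cover exactly {5, 9, 11, 13, 15, 17, 19} — 7 values for 7 variables — and 17 appears only in h's list, so h = 17.
The 6 still-open variables draw from only 6 values {5, 9, 11, 13, 15, 19}, so each is used; only p can be 9, hence p = 9.
The 5 still-open variables together cover exactly {5, 11, 13, 15, 19} — 5 values for 5 variables — and 11 appears only in f's list, so f = 11.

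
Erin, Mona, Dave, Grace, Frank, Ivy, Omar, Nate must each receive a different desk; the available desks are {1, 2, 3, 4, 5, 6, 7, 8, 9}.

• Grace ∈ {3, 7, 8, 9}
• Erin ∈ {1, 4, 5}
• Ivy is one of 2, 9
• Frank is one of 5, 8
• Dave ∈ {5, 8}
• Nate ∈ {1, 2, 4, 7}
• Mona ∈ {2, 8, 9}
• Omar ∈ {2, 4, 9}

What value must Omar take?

The 8 variables draw from only 8 values {1, 2, 3, 4, 5, 7, 8, 9}, so each is used; only Grace can be 3, hence Grace = 3.
The 7 still-open variables draw from only 7 values {1, 2, 4, 5, 7, 8, 9}, so each is used; only Nate can be 7, hence Nate = 7.
The 6 still-open variables together cover exactly {1, 2, 4, 5, 8, 9} — 6 values for 6 variables — and 1 appears only in Erin's list, so Erin = 1.
The 5 still-open variables draw from only 5 values {2, 4, 5, 8, 9}, so each is used; only Omar can be 4, hence Omar = 4.

4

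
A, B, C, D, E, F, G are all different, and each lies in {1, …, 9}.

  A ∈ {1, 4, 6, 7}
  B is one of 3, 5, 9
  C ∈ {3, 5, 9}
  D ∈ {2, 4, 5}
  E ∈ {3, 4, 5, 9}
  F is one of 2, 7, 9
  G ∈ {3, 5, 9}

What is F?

7

B, C, G between them cover only {3, 5, 9} — a naked triple. Remove those values from D, E, F.
E must be 4 (only option left). So A, D can't be 4.
That leaves D = 2. Eliminate 2 elsewhere: F.
So F = 7.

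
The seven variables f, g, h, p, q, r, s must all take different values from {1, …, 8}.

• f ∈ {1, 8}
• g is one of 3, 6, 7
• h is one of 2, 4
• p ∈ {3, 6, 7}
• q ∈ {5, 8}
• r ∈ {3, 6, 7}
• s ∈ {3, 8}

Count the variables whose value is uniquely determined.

The 3 variables g, p, r are confined to {3, 6, 7}, which locks those values in; drop them from s.
That leaves s = 8. Eliminate 8 elsewhere: f, q.
f has just one choice, so f = 1.
That leaves q = 5.
Determined: f=1, q=5, s=8. The other variables each still have more than one consistent value. That makes 3.

3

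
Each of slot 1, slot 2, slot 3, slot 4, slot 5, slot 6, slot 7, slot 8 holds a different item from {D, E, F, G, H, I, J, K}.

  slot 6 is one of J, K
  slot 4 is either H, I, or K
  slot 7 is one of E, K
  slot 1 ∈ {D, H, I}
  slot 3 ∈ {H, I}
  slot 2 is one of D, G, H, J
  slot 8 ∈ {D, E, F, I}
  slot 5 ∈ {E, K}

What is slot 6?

The 8 variables together cover exactly {D, E, F, G, H, I, J, K} — 8 values for 8 variables — and F appears only in slot 8's list, so slot 8 = F.
The 7 still-open variables draw from only 7 values {D, E, G, H, I, J, K}, so each is used; only slot 2 can be G, hence slot 2 = G.
The 6 still-open variables together cover exactly {D, E, H, I, J, K} — 6 values for 6 variables — and D appears only in slot 1's list, so slot 1 = D.
The 5 still-open variables draw from only 5 values {E, H, I, J, K}, so each is used; only slot 6 can be J, hence slot 6 = J.

J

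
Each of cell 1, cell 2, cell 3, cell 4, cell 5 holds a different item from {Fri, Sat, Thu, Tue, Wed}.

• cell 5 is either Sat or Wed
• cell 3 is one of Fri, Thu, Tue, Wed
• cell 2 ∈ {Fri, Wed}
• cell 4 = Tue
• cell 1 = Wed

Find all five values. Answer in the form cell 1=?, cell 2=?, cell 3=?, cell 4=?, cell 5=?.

cell 1=Wed, cell 2=Fri, cell 3=Thu, cell 4=Tue, cell 5=Sat

cell 1's domain is down to {Wed}, so cell 1 = Wed. Eliminate Wed elsewhere: cell 2, cell 3, cell 5.
cell 2 has just one choice, so cell 2 = Fri. Eliminate Fri elsewhere: cell 3.
cell 4 has just one choice, so cell 4 = Tue. Eliminate Tue elsewhere: cell 3.
cell 5's domain is down to {Sat}, so cell 5 = Sat.
That leaves cell 3 = Thu.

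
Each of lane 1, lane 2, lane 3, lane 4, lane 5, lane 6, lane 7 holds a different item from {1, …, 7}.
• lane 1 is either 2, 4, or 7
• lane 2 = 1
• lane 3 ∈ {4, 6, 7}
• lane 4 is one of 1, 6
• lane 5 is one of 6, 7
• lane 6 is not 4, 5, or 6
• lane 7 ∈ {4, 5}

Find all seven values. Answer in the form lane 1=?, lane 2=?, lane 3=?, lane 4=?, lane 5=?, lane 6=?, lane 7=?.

lane 2 must be 1 (only option left). Remove 1 from lane 4, lane 6.
lane 4 has just one choice, so lane 4 = 6. Eliminate 6 elsewhere: lane 3, lane 5.
lane 5 has just one choice, so lane 5 = 7. Eliminate 7 elsewhere: lane 1, lane 3, lane 6.
That leaves lane 3 = 4. Remove 4 from lane 1, lane 7.
lane 7's domain is down to {5}, so lane 7 = 5.
That leaves lane 1 = 2. Remove 2 from lane 6.
lane 6 must be 3 (only option left).

lane 1=2, lane 2=1, lane 3=4, lane 4=6, lane 5=7, lane 6=3, lane 7=5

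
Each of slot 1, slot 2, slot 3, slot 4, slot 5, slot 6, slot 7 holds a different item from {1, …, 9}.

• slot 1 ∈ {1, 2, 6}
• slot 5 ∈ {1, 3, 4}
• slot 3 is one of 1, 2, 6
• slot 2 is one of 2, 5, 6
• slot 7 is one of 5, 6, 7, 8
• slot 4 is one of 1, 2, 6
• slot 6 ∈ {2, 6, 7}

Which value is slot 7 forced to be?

8

The 3 variables slot 1, slot 3, slot 4 are confined to {1, 2, 6}, which locks those values in; drop them from slot 2, slot 5, slot 6, slot 7.
slot 2's domain is down to {5}, so slot 2 = 5. Eliminate 5 elsewhere: slot 7.
slot 6 has just one choice, so slot 6 = 7. Remove 7 from slot 7.
So slot 7 = 8.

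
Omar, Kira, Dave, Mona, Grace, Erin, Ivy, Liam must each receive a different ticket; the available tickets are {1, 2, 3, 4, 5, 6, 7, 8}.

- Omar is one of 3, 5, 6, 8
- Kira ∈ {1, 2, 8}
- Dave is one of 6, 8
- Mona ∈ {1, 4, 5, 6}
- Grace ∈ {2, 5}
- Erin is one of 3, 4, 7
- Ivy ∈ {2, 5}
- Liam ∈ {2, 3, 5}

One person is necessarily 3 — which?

Liam

Among the 8 variables, 7 fits only Erin (and all 8 values in {1, 2, 3, 4, 5, 6, 7, 8} must be used), so Erin = 7.
Among the 7 still-open variables, 4 fits only Mona (and all 7 values in {1, 2, 3, 4, 5, 6, 8} must be used), so Mona = 4.
The 6 still-open variables draw from only 6 values {1, 2, 3, 5, 6, 8}, so each is used; only Kira can be 1, hence Kira = 1.
Grace and Ivy share exactly the 2 values {2, 5}; by pigeonhole those values go to them, so strike 2, 5 from Omar, Liam.
So 3 goes to Liam.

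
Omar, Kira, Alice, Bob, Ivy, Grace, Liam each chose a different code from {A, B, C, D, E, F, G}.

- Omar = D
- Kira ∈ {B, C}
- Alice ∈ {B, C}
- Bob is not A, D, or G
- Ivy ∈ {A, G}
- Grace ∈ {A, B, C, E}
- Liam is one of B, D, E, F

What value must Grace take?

Omar has just one choice, so Omar = D. Eliminate D elsewhere: Liam.
The 6 still-open variables together cover exactly {A, B, C, E, F, G} — 6 values for 6 variables — and G appears only in Ivy's list, so Ivy = G.
The 5 still-open variables draw from only 5 values {A, B, C, E, F}, so each is used; only Grace can be A, hence Grace = A.

A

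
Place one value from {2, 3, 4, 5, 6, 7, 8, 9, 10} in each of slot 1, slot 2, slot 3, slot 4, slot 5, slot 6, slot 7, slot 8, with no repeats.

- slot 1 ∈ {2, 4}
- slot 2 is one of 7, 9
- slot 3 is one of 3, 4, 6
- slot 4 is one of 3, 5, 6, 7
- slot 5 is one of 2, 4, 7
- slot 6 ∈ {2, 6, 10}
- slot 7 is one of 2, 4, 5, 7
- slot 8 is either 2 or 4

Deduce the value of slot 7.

5

The 8 variables draw from only 8 values {2, 3, 4, 5, 6, 7, 9, 10}, so each is used; only slot 2 can be 9, hence slot 2 = 9.
The 7 still-open variables draw from only 7 values {2, 3, 4, 5, 6, 7, 10}, so each is used; only slot 6 can be 10, hence slot 6 = 10.
slot 1 and slot 8 share exactly the 2 values {2, 4}; by pigeonhole those values go to them, so strike 2, 4 from slot 3, slot 5, slot 7.
That leaves slot 5 = 7. Remove 7 from slot 4, slot 7.
So slot 7 = 5.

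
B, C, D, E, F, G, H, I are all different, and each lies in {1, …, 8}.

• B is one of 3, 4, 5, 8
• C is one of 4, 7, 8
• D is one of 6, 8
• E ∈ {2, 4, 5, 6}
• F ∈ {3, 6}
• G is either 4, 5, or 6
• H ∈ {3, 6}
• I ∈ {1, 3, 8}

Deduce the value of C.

The 8 variables together cover exactly {1, 2, 3, 4, 5, 6, 7, 8} — 8 values for 8 variables — and 1 appears only in I's list, so I = 1.
The 7 still-open variables together cover exactly {2, 3, 4, 5, 6, 7, 8} — 7 values for 7 variables — and 2 appears only in E's list, so E = 2.
The 6 still-open variables draw from only 6 values {3, 4, 5, 6, 7, 8}, so each is used; only C can be 7, hence C = 7.

7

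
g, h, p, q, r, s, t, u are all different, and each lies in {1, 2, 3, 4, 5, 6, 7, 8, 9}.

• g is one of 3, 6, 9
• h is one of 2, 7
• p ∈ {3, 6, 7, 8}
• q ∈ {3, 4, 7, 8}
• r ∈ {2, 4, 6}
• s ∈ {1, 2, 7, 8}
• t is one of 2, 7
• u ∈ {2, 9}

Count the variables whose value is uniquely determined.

Among the 8 variables, 1 fits only s (and all 8 values in {1, 2, 3, 4, 6, 7, 8, 9} must be used), so s = 1.
h and t between them cover only {2, 7} — a naked pair. Remove those values from p, q, r, u.
u has just one choice, so u = 9. So g can't be 9.
Determined: s=1, u=9. The other variables each still have more than one consistent value. That makes 2.

2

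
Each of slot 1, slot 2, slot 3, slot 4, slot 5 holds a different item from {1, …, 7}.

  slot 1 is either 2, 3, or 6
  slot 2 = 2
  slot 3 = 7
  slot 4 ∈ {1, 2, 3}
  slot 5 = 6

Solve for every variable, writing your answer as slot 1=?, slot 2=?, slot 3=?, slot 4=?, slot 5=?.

slot 2 must be 2 (only option left). Strike 2 from slot 1, slot 4.
slot 3 must be 7 (only option left).
That leaves slot 5 = 6. So slot 1 can't be 6.
That leaves slot 1 = 3. Eliminate 3 elsewhere: slot 4.
slot 4's domain is down to {1}, so slot 4 = 1.

slot 1=3, slot 2=2, slot 3=7, slot 4=1, slot 5=6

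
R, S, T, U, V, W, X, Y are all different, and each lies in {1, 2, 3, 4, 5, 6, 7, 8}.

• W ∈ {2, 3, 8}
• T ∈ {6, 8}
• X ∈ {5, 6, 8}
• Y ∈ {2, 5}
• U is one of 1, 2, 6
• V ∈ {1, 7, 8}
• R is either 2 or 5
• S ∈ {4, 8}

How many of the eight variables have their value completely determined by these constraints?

The 8 variables draw from only 8 values {1, 2, 3, 4, 5, 6, 7, 8}, so each is used; only W can be 3, hence W = 3.
Among the 7 still-open variables, 4 fits only S (and all 7 values in {1, 2, 4, 5, 6, 7, 8} must be used), so S = 4.
The 6 still-open variables draw from only 6 values {1, 2, 5, 6, 7, 8}, so each is used; only V can be 7, hence V = 7.
The 5 still-open variables together cover exactly {1, 2, 5, 6, 8} — 5 values for 5 variables — and 1 appears only in U's list, so U = 1.
R and Y share exactly the 2 values {2, 5}; by pigeonhole those values go to them, so strike 2, 5 from X.
Determined: S=4, U=1, V=7, W=3. The other variables each still have more than one consistent value. That makes 4.

4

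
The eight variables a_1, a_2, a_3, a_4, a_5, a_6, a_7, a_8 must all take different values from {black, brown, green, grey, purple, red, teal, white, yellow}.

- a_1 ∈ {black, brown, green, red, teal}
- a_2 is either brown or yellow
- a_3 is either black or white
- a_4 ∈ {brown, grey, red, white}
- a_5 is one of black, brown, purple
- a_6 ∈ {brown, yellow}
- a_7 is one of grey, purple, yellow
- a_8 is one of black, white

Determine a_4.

red

a_2 and a_6 share exactly the 2 values {brown, yellow}; by pigeonhole those values go to them, so strike brown, yellow from a_1, a_4, a_5, a_7.
The 2 variables a_3 and a_8 are confined to {black, white}, which locks those values in; drop them from a_1, a_4, a_5.
a_5 has just one choice, so a_5 = purple. So a_7 can't be purple.
a_7 has just one choice, so a_7 = grey. So a_4 can't be grey.
So a_4 = red.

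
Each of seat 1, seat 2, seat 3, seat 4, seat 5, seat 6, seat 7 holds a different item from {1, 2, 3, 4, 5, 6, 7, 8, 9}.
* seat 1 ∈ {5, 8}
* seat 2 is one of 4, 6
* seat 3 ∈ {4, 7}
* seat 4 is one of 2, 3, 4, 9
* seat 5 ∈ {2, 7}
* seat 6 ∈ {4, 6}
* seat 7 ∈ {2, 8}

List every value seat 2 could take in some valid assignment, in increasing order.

seat 2 and seat 6 between them cover only {4, 6} — a naked pair. Remove those values from seat 3, seat 4.
seat 3 must be 7 (only option left). Remove 7 from seat 5.
seat 5 must be 2 (only option left). Remove 2 from seat 4, seat 7.
seat 7 must be 8 (only option left). Strike 8 from seat 1.
seat 1's domain is down to {5}, so seat 1 = 5.
No further eliminations apply; seat 2 can still be any of 4, 6.

4, 6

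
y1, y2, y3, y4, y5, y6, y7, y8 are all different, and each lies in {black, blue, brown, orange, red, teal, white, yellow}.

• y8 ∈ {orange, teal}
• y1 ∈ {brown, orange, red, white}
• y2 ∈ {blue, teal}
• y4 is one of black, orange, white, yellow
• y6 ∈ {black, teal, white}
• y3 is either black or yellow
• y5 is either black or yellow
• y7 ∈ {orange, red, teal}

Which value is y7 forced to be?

red

The 8 variables together cover exactly {black, blue, brown, orange, red, teal, white, yellow} — 8 values for 8 variables — and blue appears only in y2's list, so y2 = blue.
Among the 7 still-open variables, brown fits only y1 (and all 7 values in {black, brown, orange, red, teal, white, yellow} must be used), so y1 = brown.
The 6 still-open variables draw from only 6 values {black, orange, red, teal, white, yellow}, so each is used; only y7 can be red, hence y7 = red.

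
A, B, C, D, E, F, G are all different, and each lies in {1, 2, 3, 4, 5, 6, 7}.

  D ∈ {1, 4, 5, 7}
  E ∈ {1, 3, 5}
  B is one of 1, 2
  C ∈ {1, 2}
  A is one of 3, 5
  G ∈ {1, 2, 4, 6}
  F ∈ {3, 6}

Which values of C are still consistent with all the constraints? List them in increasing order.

Among the 7 variables, 7 fits only D (and all 7 values in {1, 2, 3, 4, 5, 6, 7} must be used), so D = 7.
Among the 6 still-open variables, 4 fits only G (and all 6 values in {1, 2, 3, 4, 5, 6} must be used), so G = 4.
The 5 still-open variables draw from only 5 values {1, 2, 3, 5, 6}, so each is used; only F can be 6, hence F = 6.
The 2 variables B and C are confined to {1, 2}, which locks those values in; drop them from E.
No further eliminations apply; C can still be any of 1, 2.

1, 2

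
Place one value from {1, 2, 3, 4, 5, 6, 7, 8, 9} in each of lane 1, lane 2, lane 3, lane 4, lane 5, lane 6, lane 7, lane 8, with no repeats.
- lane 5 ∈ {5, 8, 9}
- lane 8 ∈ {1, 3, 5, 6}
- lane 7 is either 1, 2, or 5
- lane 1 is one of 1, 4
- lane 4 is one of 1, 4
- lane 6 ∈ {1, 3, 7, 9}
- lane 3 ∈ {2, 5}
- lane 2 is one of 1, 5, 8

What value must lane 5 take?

lane 1 and lane 4 between them cover only {1, 4} — a naked pair. Remove those values from lane 2, lane 6, lane 7, lane 8.
lane 3 and lane 7 between them cover only {2, 5} — a naked pair. Remove those values from lane 2, lane 5, lane 8.
That leaves lane 2 = 8. Eliminate 8 elsewhere: lane 5.
So lane 5 = 9.

9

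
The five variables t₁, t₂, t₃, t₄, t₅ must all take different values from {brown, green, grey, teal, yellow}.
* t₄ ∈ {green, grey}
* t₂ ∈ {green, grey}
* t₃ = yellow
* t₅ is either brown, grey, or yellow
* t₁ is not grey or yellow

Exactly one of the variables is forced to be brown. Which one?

t₃'s domain is down to {yellow}, so t₃ = yellow. Strike yellow from t₅.
The 4 still-open variables together cover exactly {brown, green, grey, teal} — 4 values for 4 variables — and teal appears only in t₁'s list, so t₁ = teal.
The 3 still-open variables draw from only 3 values {brown, green, grey}, so each is used; only t₅ can be brown, hence t₅ = brown.

t₅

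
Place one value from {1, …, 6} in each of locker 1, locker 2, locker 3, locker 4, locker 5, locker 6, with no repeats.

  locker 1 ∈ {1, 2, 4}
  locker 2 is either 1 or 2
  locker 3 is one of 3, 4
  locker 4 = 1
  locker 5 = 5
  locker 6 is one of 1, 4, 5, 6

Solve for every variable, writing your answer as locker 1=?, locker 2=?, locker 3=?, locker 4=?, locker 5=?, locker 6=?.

locker 1=4, locker 2=2, locker 3=3, locker 4=1, locker 5=5, locker 6=6

locker 4 must be 1 (only option left). Strike 1 from locker 1, locker 2, locker 6.
locker 5 has just one choice, so locker 5 = 5. Remove 5 from locker 6.
locker 2's domain is down to {2}, so locker 2 = 2. So locker 1 can't be 2.
locker 1 has just one choice, so locker 1 = 4. Remove 4 from locker 3, locker 6.
That leaves locker 3 = 3.
locker 6's domain is down to {6}, so locker 6 = 6.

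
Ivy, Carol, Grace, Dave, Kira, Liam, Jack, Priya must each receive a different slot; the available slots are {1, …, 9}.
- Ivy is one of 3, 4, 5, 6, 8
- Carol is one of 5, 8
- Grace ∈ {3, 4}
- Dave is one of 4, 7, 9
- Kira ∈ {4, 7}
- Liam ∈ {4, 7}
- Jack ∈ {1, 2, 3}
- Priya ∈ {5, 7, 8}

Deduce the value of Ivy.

The 2 variables Kira and Liam are confined to {4, 7}, which locks those values in; drop them from Ivy, Grace, Dave, Priya.
Grace must be 3 (only option left). So Ivy, Jack can't be 3.
Dave must be 9 (only option left).
Carol and Priya share exactly the 2 values {5, 8}; by pigeonhole those values go to them, so strike 5, 8 from Ivy.
So Ivy = 6.

6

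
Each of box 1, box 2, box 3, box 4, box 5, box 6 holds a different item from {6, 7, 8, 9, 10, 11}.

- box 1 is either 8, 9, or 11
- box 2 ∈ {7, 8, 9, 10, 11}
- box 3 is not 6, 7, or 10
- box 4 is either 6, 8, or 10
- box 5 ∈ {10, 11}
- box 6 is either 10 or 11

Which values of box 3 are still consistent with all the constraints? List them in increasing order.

Among the 6 variables, 6 fits only box 4 (and all 6 values in {6, 7, 8, 9, 10, 11} must be used), so box 4 = 6.
The 5 still-open variables draw from only 5 values {7, 8, 9, 10, 11}, so each is used; only box 2 can be 7, hence box 2 = 7.
The 2 variables box 5 and box 6 are confined to {10, 11}, which locks those values in; drop them from box 1, box 3.
No further eliminations apply; box 3 can still be any of 8, 9.

8, 9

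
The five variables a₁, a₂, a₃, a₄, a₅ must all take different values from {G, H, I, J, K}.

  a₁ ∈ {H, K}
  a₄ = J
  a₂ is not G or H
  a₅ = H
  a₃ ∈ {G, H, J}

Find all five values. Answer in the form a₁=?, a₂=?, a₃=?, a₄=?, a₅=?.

a₄ has just one choice, so a₄ = J. Remove J from a₂, a₃.
a₅ must be H (only option left). Strike H from a₁, a₃.
a₁ must be K (only option left). Strike K from a₂.
a₂ has just one choice, so a₂ = I.
a₃ has just one choice, so a₃ = G.

a₁=K, a₂=I, a₃=G, a₄=J, a₅=H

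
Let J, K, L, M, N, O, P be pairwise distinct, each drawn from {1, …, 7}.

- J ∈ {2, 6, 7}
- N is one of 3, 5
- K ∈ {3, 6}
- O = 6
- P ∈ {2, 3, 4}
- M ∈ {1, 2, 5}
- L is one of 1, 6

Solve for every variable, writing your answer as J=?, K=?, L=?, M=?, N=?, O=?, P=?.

J=7, K=3, L=1, M=2, N=5, O=6, P=4

O must be 6 (only option left). Remove 6 from J, K, L.
K must be 3 (only option left). So N, P can't be 3.
L's domain is down to {1}, so L = 1. Remove 1 from M.
That leaves N = 5. Remove 5 from M.
M's domain is down to {2}, so M = 2. So J, P can't be 2.
P must be 4 (only option left).
J must be 7 (only option left).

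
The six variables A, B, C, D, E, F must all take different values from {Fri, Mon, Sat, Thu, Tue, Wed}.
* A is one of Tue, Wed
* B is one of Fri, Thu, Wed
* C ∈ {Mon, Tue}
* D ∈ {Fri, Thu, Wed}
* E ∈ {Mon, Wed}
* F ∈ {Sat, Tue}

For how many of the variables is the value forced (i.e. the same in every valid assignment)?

1

The 6 variables draw from only 6 values {Fri, Mon, Sat, Thu, Tue, Wed}, so each is used; only F can be Sat, hence F = Sat.
A, C, E share exactly the 3 values {Mon, Tue, Wed}; by pigeonhole those values go to them, so strike Mon, Tue, Wed from B, D.
Determined: F=Sat. The other variables each still have more than one consistent value. That makes 1.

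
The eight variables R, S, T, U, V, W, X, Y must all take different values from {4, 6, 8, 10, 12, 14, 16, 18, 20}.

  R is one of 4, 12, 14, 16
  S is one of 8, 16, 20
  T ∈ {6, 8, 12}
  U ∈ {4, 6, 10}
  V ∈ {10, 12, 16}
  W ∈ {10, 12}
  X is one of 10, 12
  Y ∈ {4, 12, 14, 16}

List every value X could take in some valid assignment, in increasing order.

10, 12

The 8 variables together cover exactly {4, 6, 8, 10, 12, 14, 16, 20} — 8 values for 8 variables — and 20 appears only in S's list, so S = 20.
The 7 still-open variables together cover exactly {4, 6, 8, 10, 12, 14, 16} — 7 values for 7 variables — and 8 appears only in T's list, so T = 8.
The 6 still-open variables together cover exactly {4, 6, 10, 12, 14, 16} — 6 values for 6 variables — and 6 appears only in U's list, so U = 6.
W and X share exactly the 2 values {10, 12}; by pigeonhole those values go to them, so strike 10, 12 from R, V, Y.
That leaves V = 16. Eliminate 16 elsewhere: R, Y.
No further eliminations apply; X can still be any of 10, 12.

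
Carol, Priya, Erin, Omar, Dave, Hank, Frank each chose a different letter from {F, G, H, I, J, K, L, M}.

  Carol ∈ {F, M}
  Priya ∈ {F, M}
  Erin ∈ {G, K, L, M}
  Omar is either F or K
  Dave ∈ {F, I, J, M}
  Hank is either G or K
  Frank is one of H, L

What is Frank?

Carol and Priya between them cover only {F, M} — a naked pair. Remove those values from Erin, Omar, Dave.
Omar has just one choice, so Omar = K. Remove K from Erin, Hank.
That leaves Hank = G. Remove G from Erin.
Erin has just one choice, so Erin = L. Eliminate L elsewhere: Frank.
So Frank = H.

H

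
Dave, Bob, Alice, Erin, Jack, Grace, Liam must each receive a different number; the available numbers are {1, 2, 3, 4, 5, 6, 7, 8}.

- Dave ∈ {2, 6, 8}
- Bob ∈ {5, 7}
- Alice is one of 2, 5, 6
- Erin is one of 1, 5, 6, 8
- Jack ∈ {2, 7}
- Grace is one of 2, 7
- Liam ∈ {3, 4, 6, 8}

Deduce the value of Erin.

1

Jack and Grace between them cover only {2, 7} — a naked pair. Remove those values from Dave, Bob, Alice.
Bob's domain is down to {5}, so Bob = 5. So Alice, Erin can't be 5.
Alice must be 6 (only option left). Strike 6 from Dave, Erin, Liam.
That leaves Dave = 8. So Erin, Liam can't be 8.
So Erin = 1.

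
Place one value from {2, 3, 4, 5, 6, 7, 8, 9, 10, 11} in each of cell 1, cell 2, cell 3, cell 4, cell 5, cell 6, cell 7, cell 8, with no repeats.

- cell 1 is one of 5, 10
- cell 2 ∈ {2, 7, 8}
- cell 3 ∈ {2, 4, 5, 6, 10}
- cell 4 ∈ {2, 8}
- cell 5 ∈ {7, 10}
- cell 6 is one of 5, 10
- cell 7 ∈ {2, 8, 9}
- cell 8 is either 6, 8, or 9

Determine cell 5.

Among the 8 variables, 4 fits only cell 3 (and all 8 values in {2, 4, 5, 6, 7, 8, 9, 10} must be used), so cell 3 = 4.
The 7 still-open variables draw from only 7 values {2, 5, 6, 7, 8, 9, 10}, so each is used; only cell 8 can be 6, hence cell 8 = 6.
Among the 6 still-open variables, 9 fits only cell 7 (and all 6 values in {2, 5, 7, 8, 9, 10} must be used), so cell 7 = 9.
cell 1 and cell 6 share exactly the 2 values {5, 10}; by pigeonhole those values go to them, so strike 5, 10 from cell 5.
So cell 5 = 7.

7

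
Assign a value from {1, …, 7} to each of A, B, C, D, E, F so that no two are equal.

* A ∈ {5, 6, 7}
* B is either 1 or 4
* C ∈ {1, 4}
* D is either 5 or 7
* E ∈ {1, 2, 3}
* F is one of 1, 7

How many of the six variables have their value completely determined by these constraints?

B and C between them cover only {1, 4} — a naked pair. Remove those values from E, F.
That leaves F = 7. Eliminate 7 elsewhere: A, D.
D must be 5 (only option left). Strike 5 from A.
A must be 6 (only option left).
Determined: A=6, D=5, F=7. The other variables each still have more than one consistent value. That makes 3.

3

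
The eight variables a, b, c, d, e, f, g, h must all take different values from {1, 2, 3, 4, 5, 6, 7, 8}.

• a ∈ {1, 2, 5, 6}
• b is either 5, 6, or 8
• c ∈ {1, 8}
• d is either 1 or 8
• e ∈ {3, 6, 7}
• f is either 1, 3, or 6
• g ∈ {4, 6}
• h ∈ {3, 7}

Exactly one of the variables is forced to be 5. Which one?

Among the 8 variables, 2 fits only a (and all 8 values in {1, 2, 3, 4, 5, 6, 7, 8} must be used), so a = 2.
The 7 still-open variables draw from only 7 values {1, 3, 4, 5, 6, 7, 8}, so each is used; only g can be 4, hence g = 4.
The 6 still-open variables together cover exactly {1, 3, 5, 6, 7, 8} — 6 values for 6 variables — and 5 appears only in b's list, so b = 5.

b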